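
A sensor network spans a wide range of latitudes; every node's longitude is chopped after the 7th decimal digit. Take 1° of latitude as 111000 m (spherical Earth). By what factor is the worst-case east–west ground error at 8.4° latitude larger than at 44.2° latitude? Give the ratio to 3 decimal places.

1.380

Truncating at 7 decimal places can drop up to a full unit in the last place, so the longitude may be off by as much as 1e-07°.
Error at 8.4° = 1e-07° × 111000 × cos 8.4° ≈ 0.0111 × 0.9893 = 0.010981 m.
Error at 44.2° = 1e-07° × 111000 × cos 44.2° ≈ 0.0111 × 0.7169 = 0.0079577 m.
Ratio: 0.010981 / 0.0079577 = cos 8.4° / cos 44.2° ≈ 1.3799.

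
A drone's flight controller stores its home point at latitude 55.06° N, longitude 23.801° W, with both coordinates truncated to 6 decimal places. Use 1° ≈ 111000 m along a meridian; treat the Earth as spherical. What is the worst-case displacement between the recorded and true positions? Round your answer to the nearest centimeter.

Truncating at 6 decimal places can drop up to a full unit in the last place, so each coordinate may be off by as much as 1e-06°.
N–S: 1e-06° × 111000 m/° = 0.111 m.
East–west component at 55.06°: 1e-06° × 111000 × cos 55.06° ≈ 1e-06 × 63571.7 ≈ 0.0635717 m.
Worst case both components are at the extreme and orthogonal: √(0.111² + 0.0635717²) ≈ 0.127915 m.
That is 0.127915 m = 12.792 cm.

13 centimeters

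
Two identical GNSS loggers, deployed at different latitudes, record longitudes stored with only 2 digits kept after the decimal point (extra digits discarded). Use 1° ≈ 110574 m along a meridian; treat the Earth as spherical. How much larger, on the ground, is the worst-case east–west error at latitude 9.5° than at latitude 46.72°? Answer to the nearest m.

333 m

Truncating at 2 decimal places can drop up to a full unit in the last place, so the longitude may be off by as much as 0.01°.
At 9.5°: 0.01° × 110574 × cos 9.5° = 0.01 × 110574 × 0.9863 ≈ 1090.6 m.
At 46.72°: 0.01° × 110574 × cos 46.72° = 0.01 × 110574 × 0.6856 ≈ 758.06 m.
Difference: 1090.6 − 758.06 = 332.52 m.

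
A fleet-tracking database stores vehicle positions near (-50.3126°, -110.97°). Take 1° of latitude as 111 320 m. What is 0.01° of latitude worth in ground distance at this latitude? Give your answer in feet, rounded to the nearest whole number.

3652 feet

0.01° × 111320 m/° = 1113.2 m.
Converting: 1113.2 m × 3.2808 ft/m ≈ 3652.2 ft.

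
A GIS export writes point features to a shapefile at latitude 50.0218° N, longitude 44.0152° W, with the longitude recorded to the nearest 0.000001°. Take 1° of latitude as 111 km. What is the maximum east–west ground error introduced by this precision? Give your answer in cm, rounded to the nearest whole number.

Rounding to 6 decimal places leaves the longitude within ±5e-07° of the true value.
Parallels shrink by cos φ, so at 50.0218° a degree of longitude is 111000 × 0.6425 ≈ 71317.1 m.
Maximum E–W displacement: 5e-07 × 71317.1 = 0.0356585 m.
That is 0.0356585 m = 3.5659 cm.

4 cm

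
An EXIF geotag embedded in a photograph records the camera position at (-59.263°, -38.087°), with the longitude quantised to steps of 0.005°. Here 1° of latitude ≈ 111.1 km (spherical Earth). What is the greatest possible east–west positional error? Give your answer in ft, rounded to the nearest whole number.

466 ft

With a 0.005° grid the true value lies within half a step, ±0.005°/2 = ±0.0025°, of the stored one.
One degree of longitude at 59.263° is 111100 × cos 59.263° ≈ 111100 × 0.5111 = 56783 m.
So at most 0.0025° × 56783 ≈ 141.957 m east–west.
In feet: 141.957 m ÷ 0.3048 ≈ 465.74 ft.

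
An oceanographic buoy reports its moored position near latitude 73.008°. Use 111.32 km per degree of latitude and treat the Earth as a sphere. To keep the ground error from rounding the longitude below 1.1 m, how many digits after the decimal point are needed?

At 73.008° one degree of longitude covers 111320 × cos 73.008° ≈ 111320 × 0.2922 ≈ 32532 m.
With N decimal places the half-ulp bound is 0.5·10⁻ᴺ°, or 0.5·10⁻ᴺ × 32532 m on the ground.
Need 0.5 × 32532 × 10⁻ᴺ ≤ 1.1 → 10⁻ᴺ ≤ 6.763e-05, so N ≥ 4.17.
At 4 places the error can reach 1.63 m, but 5 places keeps it to 0.163 m.

5 decimal places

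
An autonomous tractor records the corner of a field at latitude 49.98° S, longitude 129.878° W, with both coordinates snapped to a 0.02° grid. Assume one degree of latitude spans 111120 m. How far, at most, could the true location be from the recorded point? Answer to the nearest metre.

With a 0.02° grid the true value lies within half a step, ±0.02°/2 = ±0.01°, of the stored one.
N–S: 0.01° × 111120 m/° = 1111.2 m.
East–west component at 49.98°: 0.01° × 111120 × cos 49.98° ≈ 0.01 × 71456.3 ≈ 714.563 m.
Worst case both components are at the extreme and orthogonal: √(1111.2² + 714.563²) ≈ 1321.12 m.

1321 metres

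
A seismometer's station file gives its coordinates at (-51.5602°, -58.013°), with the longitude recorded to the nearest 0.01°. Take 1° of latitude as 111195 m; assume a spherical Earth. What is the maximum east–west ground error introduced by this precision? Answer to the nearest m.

346 m

Rounding to 2 decimal places leaves the longitude within ±0.005° of the true value.
At latitude 51.5602° a degree of longitude spans 111195 m × cos 51.5602° = 111195 × 0.6217 ≈ 69129 m.
Maximum E–W displacement: 0.005 × 69129 = 345.645 m.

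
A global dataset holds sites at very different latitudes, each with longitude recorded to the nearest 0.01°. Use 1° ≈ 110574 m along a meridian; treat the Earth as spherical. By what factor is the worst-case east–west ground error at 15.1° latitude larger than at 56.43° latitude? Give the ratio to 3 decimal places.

1.746

Rounding to 2 decimal places leaves the longitude within ±0.005° of the true value.
At 15.1°: 0.005° × 110574 × cos 15.1° = 0.005 × 110574 × 0.9655 ≈ 533.78 m.
Error at 56.43° = 0.005° × 110574 × cos 56.43° ≈ 552.87 × 0.5530 = 305.71 m.
The ratio reduces to cos 15.1° / cos 56.43° = 0.9655/0.5530 ≈ 1.7460.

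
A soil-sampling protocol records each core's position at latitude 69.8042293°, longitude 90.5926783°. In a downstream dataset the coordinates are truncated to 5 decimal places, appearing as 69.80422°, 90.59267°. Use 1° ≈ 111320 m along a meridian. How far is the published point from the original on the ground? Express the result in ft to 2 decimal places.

3.55 ft

Δlat = 69.8042293 − 69.80422 = +0.0000093°; Δlon = 90.5926783 − 90.59267 = +0.0000083°.
North–south shift: 0.0000093 × 111320 = 1.03528 m.
East–west at this latitude: 0.0000083° × 111320 × cos 69.8042° ≈ 0.0000083 × 38430.9 = 0.318976 m.
Hypotenuse of the two orthogonal shifts: √(1.03528² + 0.318976²) = 1.0833 m.
Converting: 1.0833 m × 3.2808 ft/m ≈ 3.5541 ft.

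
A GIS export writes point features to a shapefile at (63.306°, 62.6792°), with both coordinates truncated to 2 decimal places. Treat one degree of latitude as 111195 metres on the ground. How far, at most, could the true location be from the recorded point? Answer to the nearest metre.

1219 metres

Truncating at 2 decimal places can drop up to a full unit in the last place, so each coordinate may be off by as much as 0.01°.
N–S: 0.01° × 111195 m/° = 1111.95 m.
Longitude error → 0.01 × 111195 × cos 63.306° = 0.01 × 111195 × 0.4492 ≈ 499.516 m.
Combining orthogonally: (1111.95² + 499.516²)^½ ≈ 1219 m.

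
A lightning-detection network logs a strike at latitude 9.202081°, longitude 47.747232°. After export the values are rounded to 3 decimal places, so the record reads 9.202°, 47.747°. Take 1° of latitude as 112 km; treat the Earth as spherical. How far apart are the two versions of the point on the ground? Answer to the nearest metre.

The latitude changed by +0.000081° and the longitude by +0.000232°.
N–S: 0.000081° × 112000 m/° = 9.072 m.
East–west at this latitude: 0.000232° × 112000 × cos 9.202° ≈ 0.000232 × 110559 = 25.6496 m.
Combined displacement = (9.072² + 25.6496²)^½ ≈ 27.2067 m.

27 metres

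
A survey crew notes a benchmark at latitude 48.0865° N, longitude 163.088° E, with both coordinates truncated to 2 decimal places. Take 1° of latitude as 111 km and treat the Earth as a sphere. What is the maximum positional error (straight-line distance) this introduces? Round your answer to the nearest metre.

Truncating at 2 decimal places can drop up to a full unit in the last place, so each coordinate may be off by as much as 0.01°.
North–south component: 0.01° × 111000 = 1110 m.
Longitude error → 0.01 × 111000 × cos 48.0865° = 0.01 × 111000 × 0.6680 ≈ 741.489 m.
Worst case both components are at the extreme and orthogonal: √(1110² + 741.489²) ≈ 1334.88 m.

1335 metres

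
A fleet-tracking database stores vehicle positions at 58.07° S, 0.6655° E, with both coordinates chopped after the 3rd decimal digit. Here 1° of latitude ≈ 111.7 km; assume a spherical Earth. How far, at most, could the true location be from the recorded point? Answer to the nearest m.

126 m

Truncating at 3 decimal places can drop up to a full unit in the last place, so each coordinate may be off by as much as 0.001°.
North–south component: 0.001° × 111700 = 111.7 m.
Longitude error → 0.001 × 111700 × cos 58.07° = 0.001 × 111700 × 0.5289 ≈ 59.0762 m.
The two errors are perpendicular, so the maximum displacement is √(111.7² + 59.0762²) ≈ 126.36 m.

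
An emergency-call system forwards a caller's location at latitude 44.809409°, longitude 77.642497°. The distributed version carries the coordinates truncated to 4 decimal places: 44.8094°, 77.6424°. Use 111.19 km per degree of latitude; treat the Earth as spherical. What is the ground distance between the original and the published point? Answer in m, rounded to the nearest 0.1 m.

Δlat = 44.809409 − 44.8094 = +0.000009°; Δlon = 77.642497 − 77.6424 = +0.000097°.
North–south shift: 0.000009 × 111190 = 1.00071 m.
East–west at this latitude: 0.000097° × 111190 × cos 44.8094° ≈ 0.000097 × 78884.3 = 7.65178 m.
Hypotenuse of the two orthogonal shifts: √(1.00071² + 7.65178²) = 7.71694 m.

7.7 m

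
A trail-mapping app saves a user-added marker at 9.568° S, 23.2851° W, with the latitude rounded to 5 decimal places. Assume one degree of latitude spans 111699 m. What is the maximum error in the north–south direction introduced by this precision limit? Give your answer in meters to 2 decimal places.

Rounding to 5 decimal places leaves the latitude within ±5e-06° of the true value.
Along the meridian that is 5e-06° × 111699 m/° = 0.558495 m.

0.56 meters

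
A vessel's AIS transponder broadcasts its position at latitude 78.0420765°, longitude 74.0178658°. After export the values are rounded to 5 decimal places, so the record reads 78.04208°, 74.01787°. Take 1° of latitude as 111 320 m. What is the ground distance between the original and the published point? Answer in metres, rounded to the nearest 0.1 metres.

0.4 metres

The latitude changed by -0.0000035° and the longitude by -0.0000042°.
North–south shift: -0.0000035 × 111320 = -0.38962 m.
East–west at this latitude: -0.0000042° × 111320 × cos 78.0421° ≈ -0.0000042 × 23064.8 = -0.096872 m.
Distance: √(0.38962² + 0.096872²) ≈ 0.401482 m.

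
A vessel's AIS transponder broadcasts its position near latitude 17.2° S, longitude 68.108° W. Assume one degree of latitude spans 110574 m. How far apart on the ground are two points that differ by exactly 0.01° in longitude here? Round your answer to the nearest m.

1056 m

0.01° of longitude at 17.2° is 0.01 × 110574 × cos 17.2° ≈ 0.01 × 105629 = 1056.29 m.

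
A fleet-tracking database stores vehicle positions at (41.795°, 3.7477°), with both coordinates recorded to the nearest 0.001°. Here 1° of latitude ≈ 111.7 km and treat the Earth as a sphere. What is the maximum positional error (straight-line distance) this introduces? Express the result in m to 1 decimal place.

Rounding to 3 decimal places leaves each coordinate within ±0.0005° of the true value.
N–S: 0.0005° × 111700 m/° = 55.85 m.
East–west component at 41.795°: 0.0005° × 111700 × cos 41.795° ≈ 0.0005 × 83276.2 ≈ 41.6381 m.
Combining orthogonally: (55.85² + 41.6381²)^½ ≈ 69.6631 m.

69.7 m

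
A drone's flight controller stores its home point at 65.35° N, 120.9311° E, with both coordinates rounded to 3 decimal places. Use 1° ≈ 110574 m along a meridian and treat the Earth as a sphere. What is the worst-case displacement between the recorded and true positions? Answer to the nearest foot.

Rounding to 3 decimal places leaves each coordinate within ±0.0005° of the true value.
Latitude error → 0.0005 × 110574 = 55.287 m along the meridian.
E–W at 65.35°: 0.0005° × 110574 × cos 65.35° = 0.0005 × 110574 × 0.4171 ≈ 23.0588 m.
The two errors are perpendicular, so the maximum displacement is √(55.287² + 23.0588²) ≈ 59.9029 m.
In feet: 59.9029 m ÷ 0.3048 ≈ 196.53 ft.

197 feet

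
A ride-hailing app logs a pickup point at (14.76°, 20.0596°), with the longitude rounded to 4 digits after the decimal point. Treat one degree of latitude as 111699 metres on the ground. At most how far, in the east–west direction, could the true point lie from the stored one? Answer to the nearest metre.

5 metres

Rounding to 4 decimal places leaves the longitude within ±5e-05° of the true value.
One degree of longitude at 14.76° is 111699 × cos 14.76° ≈ 111699 × 0.9670 = 108013 m.
So at most 5e-05° × 108013 ≈ 5.40065 m east–west.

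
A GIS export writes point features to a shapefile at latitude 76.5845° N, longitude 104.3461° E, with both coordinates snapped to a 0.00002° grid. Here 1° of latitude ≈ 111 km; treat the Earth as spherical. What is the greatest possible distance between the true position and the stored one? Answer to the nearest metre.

With a 0.00002° grid the true value lies within half a step, ±0.00002°/2 = ±1e-05°, of the stored one.
N–S: 1e-05° × 111000 m/° = 1.11 m.
East–west component at 76.5845°: 1e-05° × 111000 × cos 76.5845° ≈ 1e-05 × 25753.2 ≈ 0.257532 m.
The two errors are perpendicular, so the maximum displacement is √(1.11² + 0.257532²) ≈ 1.13948 m.

1 metres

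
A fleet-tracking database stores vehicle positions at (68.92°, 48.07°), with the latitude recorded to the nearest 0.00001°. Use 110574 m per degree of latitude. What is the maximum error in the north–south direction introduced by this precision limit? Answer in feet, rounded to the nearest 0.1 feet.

Rounding to 5 decimal places leaves the latitude within ±5e-06° of the true value.
North–south distance: 5e-06° × 110574 m/° = 0.55287 m.
Converting: 0.55287 m × 3.2808 ft/m ≈ 1.8139 ft.

1.8 feet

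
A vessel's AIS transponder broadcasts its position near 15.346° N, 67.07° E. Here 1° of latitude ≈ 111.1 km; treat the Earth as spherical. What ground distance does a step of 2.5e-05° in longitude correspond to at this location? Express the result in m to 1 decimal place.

2.7 m

At 15.346° a degree of longitude is 111100 × cos 15.346° ≈ 107139 m, so 2.5e-05° corresponds to 2.67847 m.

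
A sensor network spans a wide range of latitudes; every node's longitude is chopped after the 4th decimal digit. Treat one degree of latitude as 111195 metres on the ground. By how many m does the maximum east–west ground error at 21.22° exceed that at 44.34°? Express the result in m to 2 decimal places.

2.41 m

Truncating at 4 decimal places can drop up to a full unit in the last place, so the longitude may be off by as much as 0.0001°.
At 21.22°: 0.0001° × 111195 × cos 21.22° = 0.0001 × 111195 × 0.9322 ≈ 10.366 m.
Error at 44.34° = 0.0001° × 111195 × cos 44.34° ≈ 11.12 × 0.7152 = 7.9527 m.
So the lower-latitude error exceeds the higher by 10.366 − 7.9527 = 2.4128 m.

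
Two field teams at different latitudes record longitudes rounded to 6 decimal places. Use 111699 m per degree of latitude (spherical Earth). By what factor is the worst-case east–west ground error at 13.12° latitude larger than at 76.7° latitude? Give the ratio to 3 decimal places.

4.233

Rounding to 6 decimal places leaves the longitude within ±5e-07° of the true value.
Error at 13.12° = 5e-07° × 111699 × cos 13.12° ≈ 0.055849 × 0.9739 = 0.054392 m.
At 76.7°: 5e-07° × 111699 × cos 76.7° = 5e-07 × 111699 × 0.2300 ≈ 0.012848 m.
Ratio: 0.054392 / 0.012848 = cos 13.12° / cos 76.7° ≈ 4.2334.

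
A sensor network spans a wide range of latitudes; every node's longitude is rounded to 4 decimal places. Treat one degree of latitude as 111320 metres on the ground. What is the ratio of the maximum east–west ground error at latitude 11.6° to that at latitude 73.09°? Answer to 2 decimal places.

Rounding to 4 decimal places leaves the longitude within ±5e-05° of the true value.
Error at 11.6° = 5e-05° × 111320 × cos 11.6° ≈ 5.566 × 0.9796 = 5.4523 m.
At 73.09°: 5e-05° × 111320 × cos 73.09° = 5e-05 × 111320 × 0.2909 ≈ 1.619 m.
The ratio reduces to cos 11.6° / cos 73.09° = 0.9796/0.2909 ≈ 3.3678.

3.37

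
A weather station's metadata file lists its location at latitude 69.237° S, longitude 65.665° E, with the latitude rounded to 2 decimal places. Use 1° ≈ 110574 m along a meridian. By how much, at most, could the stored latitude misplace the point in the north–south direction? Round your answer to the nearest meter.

Rounding to 2 decimal places leaves the latitude within ±0.005° of the true value.
North–south distance: 0.005° × 110574 m/° = 552.87 m.

553 meters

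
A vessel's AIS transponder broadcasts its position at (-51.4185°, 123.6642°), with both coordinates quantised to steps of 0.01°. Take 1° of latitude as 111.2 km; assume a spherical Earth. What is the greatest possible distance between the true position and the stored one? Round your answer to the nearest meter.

655 meters

With a 0.01° grid the true value lies within half a step, ±0.01°/2 = ±0.005°, of the stored one.
Latitude error → 0.005 × 111200 = 556 m along the meridian.
Longitude error → 0.005 × 111200 × cos 51.4185° = 0.005 × 111200 × 0.6236 ≈ 346.737 m.
The two errors are perpendicular, so the maximum displacement is √(556² + 346.737²) ≈ 655.257 m.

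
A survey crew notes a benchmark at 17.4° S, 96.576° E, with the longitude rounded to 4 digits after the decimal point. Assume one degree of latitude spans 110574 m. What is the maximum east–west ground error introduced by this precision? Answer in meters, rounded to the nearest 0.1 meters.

Rounding to 4 decimal places leaves the longitude within ±5e-05° of the true value.
Parallels shrink by cos φ, so at 17.4° a degree of longitude is 110574 × 0.9542 ≈ 105514 m.
Maximum E–W displacement: 5e-05 × 105514 = 5.27571 m.

5.3 meters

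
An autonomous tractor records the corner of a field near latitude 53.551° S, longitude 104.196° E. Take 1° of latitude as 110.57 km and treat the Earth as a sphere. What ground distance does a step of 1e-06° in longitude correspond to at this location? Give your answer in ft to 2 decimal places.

At 53.551° a degree of longitude is 110570 × cos 53.551° ≈ 65690.4 m, so 1e-06° corresponds to 0.0656904 m.
In feet: 0.0656904 m ÷ 0.3048 ≈ 0.21552 ft.

0.22 ft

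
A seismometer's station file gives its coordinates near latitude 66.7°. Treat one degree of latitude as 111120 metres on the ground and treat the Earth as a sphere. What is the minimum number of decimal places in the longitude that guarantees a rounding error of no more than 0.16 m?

At 66.7° one degree of longitude covers 111120 × cos 66.7° ≈ 111120 × 0.3955 ≈ 43953 m.
N decimal places → at most half a unit in the last place, 0.5 × 10⁻ᴺ° = 43953/2 × 10⁻ᴺ m.
Need 0.5 × 43953 × 10⁻ᴺ ≤ 0.16 → 10⁻ᴺ ≤ 7.281e-06, so N ≥ 5.14.
N = 5 would give 0.22 m (too coarse); N = 6 gives 0.022 m ≤ 0.16 m.

6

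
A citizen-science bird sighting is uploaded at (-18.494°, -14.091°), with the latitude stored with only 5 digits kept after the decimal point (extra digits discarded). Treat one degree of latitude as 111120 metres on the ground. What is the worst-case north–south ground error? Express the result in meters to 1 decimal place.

Truncating at 5 decimal places can drop up to a full unit in the last place, so the latitude may be off by as much as 1e-05°.
North–south distance: 1e-05° × 111120 m/° = 1.1112 m.

1.1 meters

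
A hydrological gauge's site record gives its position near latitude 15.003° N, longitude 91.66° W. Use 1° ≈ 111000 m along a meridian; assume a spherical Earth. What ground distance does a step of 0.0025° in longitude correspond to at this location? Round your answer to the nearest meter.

268 meters

One degree of longitude here spans 111000 × cos 15.003° = 111000 × 0.9659 ≈ 107216 m; 0.0025° of that is 268.041 m.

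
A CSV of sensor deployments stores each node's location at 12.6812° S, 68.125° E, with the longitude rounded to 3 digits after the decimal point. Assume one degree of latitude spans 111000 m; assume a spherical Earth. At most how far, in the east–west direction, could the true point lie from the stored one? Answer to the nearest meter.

54 meters

Rounding to 3 decimal places leaves the longitude within ±0.0005° of the true value.
One degree of longitude at 12.6812° is 111000 × cos 12.6812° ≈ 111000 × 0.9756 = 108292 m.
Maximum E–W displacement: 0.0005 × 108292 = 54.1462 m.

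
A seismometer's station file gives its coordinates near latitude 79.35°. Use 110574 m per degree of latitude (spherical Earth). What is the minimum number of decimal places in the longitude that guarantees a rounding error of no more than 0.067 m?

At 79.35° one degree of longitude covers 110574 × cos 79.35° ≈ 110574 × 0.1848 ≈ 20435.1 m.
With N decimal places the half-ulp bound is 0.5·10⁻ᴺ°, or 0.5·10⁻ᴺ × 20435.1 m on the ground.
Need 0.5 × 20435.1 × 10⁻ᴺ ≤ 0.067 → 10⁻ᴺ ≤ 6.557e-06, so N ≥ 5.18.
At 5 places the error can reach 0.102 m, but 6 places keeps it to 0.0102 m.

6 decimal places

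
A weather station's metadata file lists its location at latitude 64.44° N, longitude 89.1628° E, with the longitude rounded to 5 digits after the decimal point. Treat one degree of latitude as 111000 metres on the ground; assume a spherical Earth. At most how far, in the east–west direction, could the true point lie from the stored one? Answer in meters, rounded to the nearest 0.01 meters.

Rounding to 5 decimal places leaves the longitude within ±5e-06° of the true value.
One degree of longitude at 64.44° is 111000 × cos 64.44° ≈ 111000 × 0.4315 = 47891.6 m.
Maximum E–W displacement: 5e-06 × 47891.6 = 0.239458 m.

0.24 meters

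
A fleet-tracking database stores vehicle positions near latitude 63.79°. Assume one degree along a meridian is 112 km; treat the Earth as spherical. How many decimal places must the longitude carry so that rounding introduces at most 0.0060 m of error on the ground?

7

At 63.79° one degree of longitude covers 112000 × cos 63.79° ≈ 112000 × 0.4417 ≈ 49466.2 m.
Rounding to N decimal places gives at most 0.5 × 10⁻ᴺ degrees of error, i.e. 0.5 × 10⁻ᴺ × 49466.2 m.
Setting 24733.1 × 10⁻ᴺ ≤ 0.0060 gives 10ᴺ ≥ 4.122e+06, i.e. N ≥ 6.62.
At 6 places the error can reach 0.0247 m, but 7 places keeps it to 0.00247 m.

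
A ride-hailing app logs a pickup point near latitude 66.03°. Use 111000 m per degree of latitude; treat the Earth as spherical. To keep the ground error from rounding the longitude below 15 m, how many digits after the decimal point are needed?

4

At 66.03° one degree of longitude covers 111000 × cos 66.03° ≈ 111000 × 0.4063 ≈ 45094.7 m.
With N decimal places the half-ulp bound is 0.5·10⁻ᴺ°, or 0.5·10⁻ᴺ × 45094.7 m on the ground.
Need 0.5 × 45094.7 × 10⁻ᴺ ≤ 15 → 10⁻ᴺ ≤ 6.653e-04, so N ≥ 3.18.
So 4 decimal places suffice (2.25 m); 3 would allow up to 22.5 m.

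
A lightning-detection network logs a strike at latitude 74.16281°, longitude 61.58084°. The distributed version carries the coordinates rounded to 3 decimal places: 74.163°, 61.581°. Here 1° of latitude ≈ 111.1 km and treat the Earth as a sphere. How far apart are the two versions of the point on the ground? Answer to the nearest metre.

22 metres

The latitude changed by -0.00019° and the longitude by -0.00016°.
North–south shift: -0.00019 × 111100 = -21.109 m.
East–west at this latitude: -0.00016° × 111100 × cos 74.163° ≈ -0.00016 × 30319.4 = -4.8511 m.
Combined displacement = (21.109² + 4.8511²)^½ ≈ 21.6592 m.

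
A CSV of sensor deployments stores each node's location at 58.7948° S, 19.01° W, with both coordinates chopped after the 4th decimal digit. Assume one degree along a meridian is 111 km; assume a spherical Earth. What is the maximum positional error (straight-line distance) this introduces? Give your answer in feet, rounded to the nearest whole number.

41 feet

Truncating at 4 decimal places can drop up to a full unit in the last place, so each coordinate may be off by as much as 0.0001°.
Latitude error → 0.0001 × 111000 = 11.1 m along the meridian.
Longitude error → 0.0001 × 111000 × cos 58.7948° = 0.0001 × 111000 × 0.5181 ≈ 5.75096 m.
The two errors are perpendicular, so the maximum displacement is √(11.1² + 5.75096²) ≈ 12.5013 m.
Converting: 12.5013 m × 3.2808 ft/m ≈ 41.015 ft.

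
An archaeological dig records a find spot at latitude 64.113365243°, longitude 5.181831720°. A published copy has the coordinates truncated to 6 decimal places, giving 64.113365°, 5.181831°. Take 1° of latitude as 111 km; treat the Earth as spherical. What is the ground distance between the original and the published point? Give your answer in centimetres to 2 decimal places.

Δlat = 64.113365243 − 64.113365 = +0.000000243°; Δlon = 5.181831720 − 5.181831 = +0.000000720°.
North–south shift: 0.000000243 × 111000 = 0.026973 m.
E–W at 64.1134°: 0.000000720° × 111000 × cos 64.1134° = 0.000000720 × 111000 × 0.4366 ≈ 0.0348924 m.
Combined displacement = (0.026973² + 0.0348924²)^½ ≈ 0.0441024 m.
That is 0.0441024 m = 4.4102 cm.

4.41 centimetres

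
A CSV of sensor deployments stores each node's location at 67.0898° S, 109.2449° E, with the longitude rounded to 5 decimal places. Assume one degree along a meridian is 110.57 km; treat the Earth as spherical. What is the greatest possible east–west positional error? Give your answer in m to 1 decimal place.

0.2 m

Rounding to 5 decimal places leaves the longitude within ±5e-06° of the true value.
Parallels shrink by cos φ, so at 67.0898° a degree of longitude is 110570 × 0.3893 ≈ 43043.6 m.
So at most 5e-06° × 43043.6 ≈ 0.215218 m east–west.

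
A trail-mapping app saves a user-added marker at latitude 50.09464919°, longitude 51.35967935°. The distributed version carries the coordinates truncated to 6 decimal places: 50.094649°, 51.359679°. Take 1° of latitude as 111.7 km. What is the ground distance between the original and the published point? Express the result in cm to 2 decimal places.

3.29 cm

Δlat = 50.09464919 − 50.094649 = +0.00000019°; Δlon = 51.35967935 − 51.359679 = +0.00000035°.
North–south shift: 0.00000019 × 111700 = 0.021223 m.
E–W at 50.0946°: 0.00000035° × 111700 × cos 50.0946° = 0.00000035 × 111700 × 0.6415 ≈ 0.0250803 m.
Combined displacement = (0.021223² + 0.0250803²)^½ ≈ 0.0328548 m.
That is 0.0328548 m = 3.2855 cm.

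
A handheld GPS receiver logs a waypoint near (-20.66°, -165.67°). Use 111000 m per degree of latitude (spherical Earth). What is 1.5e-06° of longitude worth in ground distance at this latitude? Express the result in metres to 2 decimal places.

One degree of longitude here spans 111000 × cos 20.66° = 111000 × 0.9357 ≈ 103862 m; 1.5e-06° of that is 0.155792 m.

0.16 metres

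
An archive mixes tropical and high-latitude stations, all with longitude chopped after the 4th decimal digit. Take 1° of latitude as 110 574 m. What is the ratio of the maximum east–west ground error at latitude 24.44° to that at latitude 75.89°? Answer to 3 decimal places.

Truncating at 4 decimal places can drop up to a full unit in the last place, so the longitude may be off by as much as 0.0001°.
Error at 24.44° = 0.0001° × 110574 × cos 24.44° ≈ 11.057 × 0.9104 = 10.067 m.
At 75.89°: 0.0001° × 110574 × cos 75.89° = 0.0001 × 110574 × 0.2438 ≈ 2.6956 m.
The ratio reduces to cos 24.44° / cos 75.89° = 0.9104/0.2438 ≈ 3.7344.

3.734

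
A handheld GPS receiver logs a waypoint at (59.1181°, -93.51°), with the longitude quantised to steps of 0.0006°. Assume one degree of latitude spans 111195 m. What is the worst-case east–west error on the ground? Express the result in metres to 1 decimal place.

17.1 metres

With a 0.0006° grid the true value lies within half a step, ±0.0006°/2 = ±0.0003°, of the stored one.
At latitude 59.1181° a degree of longitude spans 111195 m × cos 59.1181° = 111195 × 0.5133 ≈ 57073.1 m.
Maximum E–W displacement: 0.0003 × 57073.1 = 17.1219 m.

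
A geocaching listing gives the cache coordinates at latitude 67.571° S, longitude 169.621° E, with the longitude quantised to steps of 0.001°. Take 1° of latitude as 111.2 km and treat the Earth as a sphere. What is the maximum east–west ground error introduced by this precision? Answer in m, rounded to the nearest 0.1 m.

21.2 m

With a 0.001° grid the true value lies within half a step, ±0.001°/2 = ±0.0005°, of the stored one.
Parallels shrink by cos φ, so at 67.571° a degree of longitude is 111200 × 0.3815 ≈ 42427.1 m.
Maximum E–W displacement: 0.0005 × 42427.1 = 21.2135 m.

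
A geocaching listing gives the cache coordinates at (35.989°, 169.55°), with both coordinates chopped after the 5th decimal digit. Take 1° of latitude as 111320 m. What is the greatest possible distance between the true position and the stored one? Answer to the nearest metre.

Truncating at 5 decimal places can drop up to a full unit in the last place, so each coordinate may be off by as much as 1e-05°.
North–south component: 1e-05° × 111320 = 1.1132 m.
East–west component at 35.989°: 1e-05° × 111320 × cos 35.989° ≈ 1e-05 × 90072.3 ≈ 0.900723 m.
Combining orthogonally: (1.1132² + 0.900723²)^½ ≈ 1.43196 m.

1 metres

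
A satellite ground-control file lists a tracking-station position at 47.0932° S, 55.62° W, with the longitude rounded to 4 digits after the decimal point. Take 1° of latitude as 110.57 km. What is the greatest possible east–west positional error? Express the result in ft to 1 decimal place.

12.3 ft

Rounding to 4 decimal places leaves the longitude within ±5e-05° of the true value.
At latitude 47.0932° a degree of longitude spans 110570 m × cos 47.0932° = 110570 × 0.6808 ≈ 75276.9 m.
Maximum E–W displacement: 5e-05 × 75276.9 = 3.76385 m.
In feet: 3.76385 m ÷ 0.3048 ≈ 12.349 ft.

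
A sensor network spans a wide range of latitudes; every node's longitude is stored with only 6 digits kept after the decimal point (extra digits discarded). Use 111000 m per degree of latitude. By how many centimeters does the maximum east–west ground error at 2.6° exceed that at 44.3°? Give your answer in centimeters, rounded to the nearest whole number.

Truncating at 6 decimal places can drop up to a full unit in the last place, so the longitude may be off by as much as 1e-06°.
Error at 2.6° = 1e-06° × 111000 × cos 2.6° ≈ 0.111 × 0.9990 = 0.11089 m.
At 44.3°: 1e-06° × 111000 × cos 44.3° = 1e-06 × 111000 × 0.7157 ≈ 0.079442 m.
Difference: 0.11089 − 0.079442 = 0.031444 m.
That is 0.0314438 m = 3.1444 cm.

3 centimeters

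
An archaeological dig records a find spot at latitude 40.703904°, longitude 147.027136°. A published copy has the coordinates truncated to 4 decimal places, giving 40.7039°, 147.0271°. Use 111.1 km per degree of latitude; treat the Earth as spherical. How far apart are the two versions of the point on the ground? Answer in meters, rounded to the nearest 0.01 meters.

The latitude changed by +0.000004° and the longitude by +0.000036°.
N–S: 0.000004° × 111100 m/° = 0.4444 m.
E–W at 40.7039°: 0.000036° × 111100 × cos 40.7039° = 0.000036 × 111100 × 0.7581 ≈ 3.03206 m.
Combined displacement = (0.4444² + 3.03206²)^½ ≈ 3.06445 m.

3.06 meters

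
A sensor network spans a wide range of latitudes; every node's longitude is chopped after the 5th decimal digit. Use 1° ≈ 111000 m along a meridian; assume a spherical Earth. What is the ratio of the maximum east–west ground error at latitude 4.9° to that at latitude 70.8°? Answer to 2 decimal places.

Truncating at 5 decimal places can drop up to a full unit in the last place, so the longitude may be off by as much as 1e-05°.
At 4.9°: 1e-05° × 111000 × cos 4.9° = 1e-05 × 111000 × 0.9963 ≈ 1.1059 m.
At 70.8°: 1e-05° × 111000 × cos 70.8° = 1e-05 × 111000 × 0.3289 ≈ 0.36504 m.
The ratio reduces to cos 4.9° / cos 70.8° = 0.9963/0.3289 ≈ 3.0296.

3.03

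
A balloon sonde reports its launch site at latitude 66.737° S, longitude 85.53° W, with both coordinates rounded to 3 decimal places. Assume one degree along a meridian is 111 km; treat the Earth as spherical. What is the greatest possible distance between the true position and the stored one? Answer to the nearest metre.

Rounding to 3 decimal places leaves each coordinate within ±0.0005° of the true value.
North–south component: 0.0005° × 111000 = 55.5 m.
E–W at 66.737°: 0.0005° × 111000 × cos 66.737° = 0.0005 × 111000 × 0.3950 ≈ 21.9199 m.
Combining orthogonally: (55.5² + 21.9199²)^½ ≈ 59.6719 m.

60 metres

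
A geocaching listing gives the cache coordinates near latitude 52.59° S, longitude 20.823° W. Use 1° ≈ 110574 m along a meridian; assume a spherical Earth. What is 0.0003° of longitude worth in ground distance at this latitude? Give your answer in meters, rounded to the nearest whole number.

20 meters

One degree of longitude here spans 110574 × cos 52.59° = 110574 × 0.6075 ≈ 67175.3 m; 0.0003° of that is 20.1526 m.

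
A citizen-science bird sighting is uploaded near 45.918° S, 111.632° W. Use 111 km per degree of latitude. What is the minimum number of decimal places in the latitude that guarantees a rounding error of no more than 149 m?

3 decimal places

One degree of latitude covers 111000 m.
N decimal places → at most half a unit in the last place, 0.5 × 10⁻ᴺ° = 111000/2 × 10⁻ᴺ m.
Setting 55500 × 10⁻ᴺ ≤ 149 gives 10ᴺ ≥ 372.5, i.e. N ≥ 2.57.
So 3 decimal places suffice (55.5 m); 2 would allow up to 555 m.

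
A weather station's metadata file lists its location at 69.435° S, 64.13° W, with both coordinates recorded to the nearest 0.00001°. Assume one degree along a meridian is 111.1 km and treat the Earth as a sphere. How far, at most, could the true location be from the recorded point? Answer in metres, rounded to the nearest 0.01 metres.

Rounding to 5 decimal places leaves each coordinate within ±5e-06° of the true value.
N–S: 5e-06° × 111100 m/° = 0.5555 m.
East–west component at 69.435°: 5e-06° × 111100 × cos 69.435° ≈ 5e-06 × 39026.1 ≈ 0.19513 m.
The two errors are perpendicular, so the maximum displacement is √(0.5555² + 0.19513²) ≈ 0.588775 m.

0.59 metres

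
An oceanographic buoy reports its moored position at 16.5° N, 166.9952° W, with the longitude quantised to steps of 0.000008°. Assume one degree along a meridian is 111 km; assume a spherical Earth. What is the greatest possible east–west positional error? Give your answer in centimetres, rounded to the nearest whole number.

With a 0.000008° grid the true value lies within half a step, ±0.000008°/2 = ±4e-06°, of the stored one.
One degree of longitude at 16.5° is 111000 × cos 16.5° ≈ 111000 × 0.9588 = 106429 m.
So at most 4e-06° × 106429 ≈ 0.425716 m east–west.
That is 0.425716 m = 42.572 cm.

43 centimetres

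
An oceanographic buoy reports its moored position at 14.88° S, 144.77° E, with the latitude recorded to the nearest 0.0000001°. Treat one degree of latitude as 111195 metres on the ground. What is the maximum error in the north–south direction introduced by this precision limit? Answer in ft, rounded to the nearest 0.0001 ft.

Rounding to 7 decimal places leaves the latitude within ±5e-08° of the true value.
Along the meridian that is 5e-08° × 111195 m/° = 0.00555975 m.
Converting: 0.00555975 m × 3.2808 ft/m ≈ 0.018241 ft.

0.0182 ft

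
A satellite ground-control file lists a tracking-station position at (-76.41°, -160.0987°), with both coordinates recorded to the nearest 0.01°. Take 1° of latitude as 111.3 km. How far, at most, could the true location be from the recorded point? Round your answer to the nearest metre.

572 metres

Rounding to 2 decimal places leaves each coordinate within ±0.005° of the true value.
North–south component: 0.005° × 111300 = 556.5 m.
Longitude error → 0.005 × 111300 × cos 76.41° = 0.005 × 111300 × 0.2350 ≈ 130.762 m.
Worst case both components are at the extreme and orthogonal: √(556.5² + 130.762²) ≈ 571.656 m.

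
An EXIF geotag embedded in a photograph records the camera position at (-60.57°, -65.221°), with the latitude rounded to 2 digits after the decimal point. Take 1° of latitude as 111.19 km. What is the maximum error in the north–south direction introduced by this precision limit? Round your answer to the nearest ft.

Rounding to 2 decimal places leaves the latitude within ±0.005° of the true value.
North–south distance: 0.005° × 111190 m/° = 555.95 m.
In feet: 555.95 m ÷ 0.3048 ≈ 1824 ft.

1824 ft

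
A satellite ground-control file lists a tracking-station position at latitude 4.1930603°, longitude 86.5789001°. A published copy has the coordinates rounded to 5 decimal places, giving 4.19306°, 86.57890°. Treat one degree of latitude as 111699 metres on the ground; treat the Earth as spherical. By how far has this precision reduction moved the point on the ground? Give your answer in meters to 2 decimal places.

0.04 meters

Δlat = 4.1930603 − 4.19306 = +0.0000003°; Δlon = 86.5789001 − 86.57890 = +0.0000001°.
North–south shift: 0.0000003 × 111699 = 0.0335097 m.
East–west at this latitude: 0.0000001° × 111699 × cos 4.19306° ≈ 0.0000001 × 111400 = 0.01114 m.
Combined displacement = (0.0335097² + 0.01114²)^½ ≈ 0.0353129 m.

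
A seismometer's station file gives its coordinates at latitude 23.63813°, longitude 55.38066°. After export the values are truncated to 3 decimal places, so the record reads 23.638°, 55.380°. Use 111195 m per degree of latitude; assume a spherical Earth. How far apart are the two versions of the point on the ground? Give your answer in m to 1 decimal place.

Δlat = 23.63813 − 23.638 = +0.00013°; Δlon = 55.38066 − 55.380 = +0.00066°.
North–south shift: 0.00013 × 111195 = 14.4553 m.
E–W at 23.638°: 0.00066° × 111195 × cos 23.638° = 0.00066 × 111195 × 0.9161 ≈ 67.2312 m.
Combined displacement = (14.4553² + 67.2312²)^½ ≈ 68.7676 m.

68.8 m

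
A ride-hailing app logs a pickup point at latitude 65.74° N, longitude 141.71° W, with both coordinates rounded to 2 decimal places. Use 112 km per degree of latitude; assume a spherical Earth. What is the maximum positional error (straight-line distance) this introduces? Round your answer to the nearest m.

605 m

Rounding to 2 decimal places leaves each coordinate within ±0.005° of the true value.
N–S: 0.005° × 112000 m/° = 560 m.
East–west component at 65.74°: 0.005° × 112000 × cos 65.74° ≈ 0.005 × 46018.3 ≈ 230.092 m.
Worst case both components are at the extreme and orthogonal: √(560² + 230.092²) ≈ 605.427 m.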